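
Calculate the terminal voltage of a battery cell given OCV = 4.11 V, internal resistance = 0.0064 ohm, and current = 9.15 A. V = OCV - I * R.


V = OCV - I*R = 4.11 - 9.15 * 0.0064 = 4.051 V

4.051 V


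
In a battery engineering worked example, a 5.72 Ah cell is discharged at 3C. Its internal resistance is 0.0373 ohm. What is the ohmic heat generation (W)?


Step 1: I = C_rate * capacity = 3 * 5.72 = 17.16 A
Step 2: Q = I^2 * R = 17.16^2 * 0.0373 = 294.47 * 0.0373 = 10.98 W

10.98 W


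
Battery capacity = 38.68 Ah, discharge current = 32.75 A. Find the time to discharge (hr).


t = capacity / current = 38.68 / 32.75 = 1.181 hr

1.181 hr


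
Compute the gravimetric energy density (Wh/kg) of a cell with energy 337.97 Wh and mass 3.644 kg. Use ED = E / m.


ED = E / m = 337.97 / 3.644 = 92.75 Wh/kg

92.75 Wh/kg


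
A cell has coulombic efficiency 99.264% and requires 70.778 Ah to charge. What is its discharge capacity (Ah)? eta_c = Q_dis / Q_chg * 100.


Q_dis = eta/100 * Q_chg = 99.264/100 * 70.778 = 70.26 Ah

70.26 Ah


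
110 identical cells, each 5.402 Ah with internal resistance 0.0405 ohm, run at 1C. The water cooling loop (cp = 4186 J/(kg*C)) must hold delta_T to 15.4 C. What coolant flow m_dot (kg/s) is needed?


Step 1: I = 1 * 5.402 = 5.402 A
Step 2: Q_cell = I^2 * R = 5.402^2 * 0.0405 = 1.1819 W
Step 3: Q_total = 110 * 1.1819 = 130.01 W
Step 4: m_dot = Q_total / (cp * dT) = 130.01 / (4186 * 15.4) = 0.002017 kg/s

0.002017 kg/s


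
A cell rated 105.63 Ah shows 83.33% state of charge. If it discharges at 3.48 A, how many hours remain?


Step 1: remaining = SOC/100 * C_total = 83.33/100 * 105.63 = 88.021 Ah
Step 2: t = remaining / I = 88.021 / 3.48 = 25.29 hr

25.29 hr


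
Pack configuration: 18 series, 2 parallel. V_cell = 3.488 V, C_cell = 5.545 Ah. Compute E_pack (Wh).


E = Ns * Vcell * Np * Ccell = 18 * 3.488 * 2 * 5.545 = 696.3 Wh

696.3 Wh


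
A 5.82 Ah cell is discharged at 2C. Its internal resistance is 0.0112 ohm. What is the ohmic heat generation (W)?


Step 1: I = C_rate * capacity = 2 * 5.82 = 11.64 A
Step 2: Q = I^2 * R = 11.64^2 * 0.0112 = 135.49 * 0.0112 = 1.517 W

1.517 W


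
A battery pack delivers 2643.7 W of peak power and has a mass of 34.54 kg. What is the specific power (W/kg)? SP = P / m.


SP = P / m = 2643.7 / 34.54 = 76.54 W/kg

76.54 W/kg


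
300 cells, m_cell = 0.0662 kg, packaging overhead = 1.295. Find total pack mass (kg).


Cell mass sum = 300 * 0.0662 = 19.86 kg
With overhead 1.295: m_pack = 19.86 * 1.295 = 25.72 kg

25.72 kg


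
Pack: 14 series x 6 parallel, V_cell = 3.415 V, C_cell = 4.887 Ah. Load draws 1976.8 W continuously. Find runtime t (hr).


Step 1: E_pack = Ns * V_cell * Np * C_cell = 14 * 3.415 * 6 * 4.887 = 1401.9 Wh
Step 2: t = E_pack / P = 1401.9 / 1976.8 = 0.7092 hr

0.7092 hr


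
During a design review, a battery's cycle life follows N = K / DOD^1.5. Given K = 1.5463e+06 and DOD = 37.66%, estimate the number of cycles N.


Step 1: DOD^1.5 = 37.66^1.5 = 231.11
Step 2: N = 1.5463e+06 / 231.11 = 6691 cycles

6691 cycles


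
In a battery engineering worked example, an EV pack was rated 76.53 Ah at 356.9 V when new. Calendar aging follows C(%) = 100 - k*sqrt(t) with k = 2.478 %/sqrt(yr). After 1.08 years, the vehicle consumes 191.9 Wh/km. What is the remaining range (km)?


Step 1: capacity retention = 100 - 2.478 * sqrt(1.08) = 100 - 2.478 * 1.0392 = 97.425%
Step 2: C_now = 76.53 * 97.425/100 = 74.559 Ah
Step 3: E_pack = V * C_now = 356.9 * 74.559 = 26610 Wh
Step 4: range = E_pack / consumption = 26610 / 191.9 = 138.7 km

138.7 km


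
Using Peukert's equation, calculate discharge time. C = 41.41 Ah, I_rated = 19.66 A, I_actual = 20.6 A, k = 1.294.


t_rated = C / I_rated = 41.41 / 19.66 = 2.1063 hr
(I_rated/I)^k = (0.95437)^1.294 = 0.94136
t = t_rated * (I_rated/I)^k = 2.1063 * 0.94136 = 1.983 hr

1.983 hr


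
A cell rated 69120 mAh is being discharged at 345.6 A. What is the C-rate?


Convert: capacity = 69120 mAh = 69.12 Ah
Rearranging: C_rate = 345.6 / 69.12 = 5C

5C


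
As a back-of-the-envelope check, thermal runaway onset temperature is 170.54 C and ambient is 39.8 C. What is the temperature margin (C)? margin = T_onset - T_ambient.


Safety margin = 170.54 C - 39.8 C = 130.74 C

130.74 C


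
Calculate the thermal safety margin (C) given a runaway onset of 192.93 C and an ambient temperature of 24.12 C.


margin = T_onset - T_ambient = 192.93 - 24.12 = 168.81 C

168.81 C


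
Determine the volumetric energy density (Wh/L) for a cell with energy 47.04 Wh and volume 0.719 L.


ED = E / V = 47.04 / 0.719 = 65.42 Wh/L

65.42 Wh/L


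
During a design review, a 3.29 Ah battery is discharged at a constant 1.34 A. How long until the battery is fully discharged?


Runtime = 3.29 Ah / 1.34 A = 2.455 hr

2.455 hr


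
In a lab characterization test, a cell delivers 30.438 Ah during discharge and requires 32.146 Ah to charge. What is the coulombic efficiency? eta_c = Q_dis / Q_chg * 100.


Coulombic efficiency = 30.438/32.146 * 100% = 94.69%

94.69%


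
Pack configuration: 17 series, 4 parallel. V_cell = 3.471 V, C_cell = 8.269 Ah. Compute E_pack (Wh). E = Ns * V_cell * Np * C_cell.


V_pack = 17 * 3.471 = 59.007 V
C_pack = 4 * 8.269 = 33.076 Ah
E = V_pack * C_pack = 59.007 * 33.076 = 1952 Wh

1952 Wh


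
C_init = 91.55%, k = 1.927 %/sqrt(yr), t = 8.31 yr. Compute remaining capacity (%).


Step 1: sqrt(8.31 yr) = 2.8827
Step 2: drop = 1.927 * 2.8827 = 5.555
Step 3: C_final = 91.55 - 5.555 = 86.00%

86.00%


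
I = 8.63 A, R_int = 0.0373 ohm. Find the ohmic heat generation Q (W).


Q = I^2 * R = 8.63^2 * 0.0373 = 2.778 W

2.778 W


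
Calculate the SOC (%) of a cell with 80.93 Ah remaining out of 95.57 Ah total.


SOC% = 80.93 / 95.57 * 100 = 84.68%

84.68%


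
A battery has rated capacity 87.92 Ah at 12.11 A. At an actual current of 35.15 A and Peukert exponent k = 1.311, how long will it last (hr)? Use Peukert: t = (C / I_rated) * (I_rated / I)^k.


Step 1: t_rated = C / I_rated = 87.92 / 12.11 = 7.2601 hr
Step 2: ratio = 12.11 / 35.15 = 0.34452
Step 3: ratio^k = 0.34452^1.311 = 0.24734
Step 4: t = t_rated * ratio^k = 7.2601 * 0.24734 = 1.796 hr

1.796 hr


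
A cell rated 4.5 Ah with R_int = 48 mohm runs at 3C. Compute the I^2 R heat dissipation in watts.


Convert: R = 48 mohm = 0.048 ohm
Step 1: I = C_rate * capacity = 3 * 4.5 = 13.5 A
Step 2: Q = I^2 * R = 13.5^2 * 0.048 = 182.25 * 0.048 = 8.748 W

8.748 W


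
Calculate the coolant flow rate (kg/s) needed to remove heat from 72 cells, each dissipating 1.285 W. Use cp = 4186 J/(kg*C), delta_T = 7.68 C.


Step 1: Total heat Q = 72 * 1.285 W = 92.52 W
Step 2: denom = cp * dT = 4186 * 7.68 = 32148
Step 3: m_dot = 92.52 / 32148 = 0.002878 kg/s

0.002878 kg/s


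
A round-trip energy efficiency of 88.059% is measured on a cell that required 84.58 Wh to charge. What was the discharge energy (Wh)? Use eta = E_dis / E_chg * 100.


E_dis = eta/100 * E_chg = 88.059/100 * 84.58 = 74.48 Wh

74.48 Wh


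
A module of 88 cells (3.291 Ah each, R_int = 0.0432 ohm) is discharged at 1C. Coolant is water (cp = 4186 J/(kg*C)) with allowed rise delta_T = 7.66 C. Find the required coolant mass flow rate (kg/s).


Step 1: I = 1 * 3.291 = 3.291 A
Step 2: Q_cell = I^2 * R = 3.291^2 * 0.0432 = 0.46789 W
Step 3: Q_total = 88 * 0.46789 = 41.174 W
Step 4: m_dot = Q_total / (cp * dT) = 41.174 / (4186 * 7.66) = 0.001284 kg/s

0.001284 kg/s


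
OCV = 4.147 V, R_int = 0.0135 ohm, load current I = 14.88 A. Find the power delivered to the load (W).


Step 1: V_terminal = OCV - I*R = 4.147 - 14.88 * 0.0135 = 3.9461 V
Step 2: P_out = V_terminal * I = 3.9461 * 14.88 = 58.72 W

58.72 W


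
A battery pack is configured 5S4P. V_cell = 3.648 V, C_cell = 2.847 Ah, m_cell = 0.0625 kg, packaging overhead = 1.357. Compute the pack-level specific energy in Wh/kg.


Step 1: V_pack = 5 * 3.648 = 18.24 V
Step 2: C_pack = 4 * 2.847 = 11.388 Ah
Step 3: E_pack = V_pack * C_pack = 18.24 * 11.388 = 207.72 Wh
Step 4: m_pack = 5 * 4 * 0.0625 * 1.357 = 1.6963 kg
Step 5: ED = E_pack / m_pack = 207.72 / 1.6963 = 122.5 Wh/kg

122.5 Wh/kg


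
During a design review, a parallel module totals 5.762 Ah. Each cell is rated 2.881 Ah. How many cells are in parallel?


n = C_total / C_cell = 5.762 / 2.881 = 2

2


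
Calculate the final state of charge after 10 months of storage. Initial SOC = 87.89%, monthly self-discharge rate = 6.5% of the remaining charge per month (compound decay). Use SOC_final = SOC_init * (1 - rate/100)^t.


decay = (1 - 6.5/100)^10 = 0.51064
SOC_final = 87.89 * 0.51064 = 44.88%

44.88%


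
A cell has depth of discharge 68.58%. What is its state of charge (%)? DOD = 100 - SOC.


SOC = 100 - DOD = 100 - 68.58 = 31.42%

31.42%


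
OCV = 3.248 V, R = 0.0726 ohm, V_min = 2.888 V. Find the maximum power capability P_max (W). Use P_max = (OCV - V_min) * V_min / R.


P_max = (OCV - V_min) * V_min / R = (3.248 - 2.888) * 2.888 / 0.0726 = 0.36 * 2.888 / 0.0726 = 14.32 W

14.32 W


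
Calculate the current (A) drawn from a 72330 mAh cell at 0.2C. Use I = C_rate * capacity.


Convert: capacity = 72330 mAh = 72.33 Ah
At 0.2C: I = 0.2 * 72.33 Ah = 14.466 A

14.466 A


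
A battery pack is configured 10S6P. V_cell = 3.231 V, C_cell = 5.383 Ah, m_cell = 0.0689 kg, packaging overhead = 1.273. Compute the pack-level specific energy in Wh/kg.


Step 1: V_pack = 10 * 3.231 = 32.31 V
Step 2: C_pack = 6 * 5.383 = 32.298 Ah
Step 3: E_pack = V_pack * C_pack = 32.31 * 32.298 = 1043.5 Wh
Step 4: m_pack = 10 * 6 * 0.0689 * 1.273 = 5.2626 kg
Step 5: ED = E_pack / m_pack = 1043.5 / 5.2626 = 198.3 Wh/kg

198.3 Wh/kg


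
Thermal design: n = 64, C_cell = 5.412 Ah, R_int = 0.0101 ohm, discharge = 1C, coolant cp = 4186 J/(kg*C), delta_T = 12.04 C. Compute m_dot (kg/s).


Step 1: I = 1 * 5.412 = 5.412 A
Step 2: Q_cell = I^2 * R = 5.412^2 * 0.0101 = 0.29583 W
Step 3: Q_total = 64 * 0.29583 = 18.933 W
Step 4: m_dot = Q_total / (cp * dT) = 18.933 / (4186 * 12.04) = 3.757e-04 kg/s

3.757e-04 kg/s


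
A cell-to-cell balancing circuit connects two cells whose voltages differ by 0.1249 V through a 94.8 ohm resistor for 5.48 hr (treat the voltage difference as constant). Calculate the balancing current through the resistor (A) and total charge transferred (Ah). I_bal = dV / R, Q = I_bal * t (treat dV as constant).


First, Ohm's law: I_bal = 0.1249 V / 94.8 ohm = 0.0013175 A
Then Q = I * t = 0.0013175 A * 5.48 hr = 0.007220 Ah

I=0.0013175 A, Q=0.007220 Ah


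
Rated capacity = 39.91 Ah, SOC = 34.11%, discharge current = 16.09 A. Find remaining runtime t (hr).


Step 1: remaining = SOC/100 * C_total = 34.11/100 * 39.91 = 13.613 Ah
Step 2: t = remaining / I = 13.613 / 16.09 = 0.8461 hr

0.8461 hr


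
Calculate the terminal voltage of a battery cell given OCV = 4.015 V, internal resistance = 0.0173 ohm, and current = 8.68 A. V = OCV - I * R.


V = OCV - I*R = 4.015 - 8.68 * 0.0173 = 3.865 V

3.865 V


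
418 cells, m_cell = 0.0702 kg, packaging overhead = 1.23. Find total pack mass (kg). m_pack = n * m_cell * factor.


m_pack = n * m_cell * overhead = 418 * 0.0702 * 1.23 = 36.09 kg

36.09 kg


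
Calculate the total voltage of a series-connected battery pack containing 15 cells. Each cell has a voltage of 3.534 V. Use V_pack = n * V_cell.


V_pack = n * V_cell = 15 * 3.534 = 53.01 V

53.01 V


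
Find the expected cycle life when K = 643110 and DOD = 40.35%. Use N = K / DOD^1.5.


DOD^1.5 = 256.31
N = K / DOD^1.5 = 643110 / 256.31 = 2509

2509 cycles


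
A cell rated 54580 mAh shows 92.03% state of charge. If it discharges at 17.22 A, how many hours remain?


Convert: C_total = 54580 mAh = 54.58 Ah
Step 1: remaining = SOC/100 * C_total = 92.03/100 * 54.58 = 50.23 Ah
Step 2: t = remaining / I = 50.23 / 17.22 = 2.917 hr

2.917 hr


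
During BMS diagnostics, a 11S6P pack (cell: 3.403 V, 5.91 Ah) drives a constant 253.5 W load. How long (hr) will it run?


Step 1: E_pack = Ns * V_cell * Np * C_cell = 11 * 3.403 * 6 * 5.91 = 1327.4 Wh
Step 2: t = E_pack / P = 1327.4 / 253.5 = 5.236 hr

5.236 hr


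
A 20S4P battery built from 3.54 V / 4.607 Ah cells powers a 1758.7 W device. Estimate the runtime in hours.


Step 1: E_pack = Ns * V_cell * Np * C_cell = 20 * 3.54 * 4 * 4.607 = 1304.7 Wh
Step 2: t = E_pack / P = 1304.7 / 1758.7 = 0.7419 hr

0.7419 hr


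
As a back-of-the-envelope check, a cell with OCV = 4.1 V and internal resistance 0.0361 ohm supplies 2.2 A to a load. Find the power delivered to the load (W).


Step 1: V_terminal = OCV - I*R = 4.1 - 2.2 * 0.0361 = 4.0206 V
Step 2: P_out = V_terminal * I = 4.0206 * 2.2 = 8.845 W

8.845 W


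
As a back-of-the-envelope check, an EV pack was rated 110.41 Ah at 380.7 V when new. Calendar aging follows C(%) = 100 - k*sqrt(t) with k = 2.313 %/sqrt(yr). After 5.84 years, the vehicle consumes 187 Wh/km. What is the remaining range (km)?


Step 1: capacity retention = 100 - 2.313 * sqrt(5.84) = 100 - 2.313 * 2.4166 = 94.41%
Step 2: C_now = 110.41 * 94.41/100 = 104.24 Ah
Step 3: E_pack = V * C_now = 380.7 * 104.24 = 39684 Wh
Step 4: range = E_pack / consumption = 39684 / 187 = 212.2 km

212.2 km


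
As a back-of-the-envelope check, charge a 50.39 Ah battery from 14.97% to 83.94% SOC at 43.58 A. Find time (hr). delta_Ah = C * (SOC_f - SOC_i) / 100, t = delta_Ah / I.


delta_Ah = 50.39 * (83.94 - 14.97) / 100 = 34.754 Ah
t = delta_Ah / I = 34.754 / 43.58 = 0.7975 hr

0.7975 hr


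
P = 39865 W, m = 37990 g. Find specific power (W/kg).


Convert: m = 37990 g = 37.99 kg
Specific power = 39865 W / 37.99 kg = 1049 W/kg

1049 W/kg


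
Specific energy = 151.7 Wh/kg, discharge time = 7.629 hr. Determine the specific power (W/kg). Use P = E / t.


Specific power = 151.7 Wh/kg / 7.629 hr = 19.88 W/kg

19.88 W/kg


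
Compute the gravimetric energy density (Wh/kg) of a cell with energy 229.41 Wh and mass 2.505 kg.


ED = E / m = 229.41 / 2.505 = 91.58 Wh/kg

91.58 Wh/kg


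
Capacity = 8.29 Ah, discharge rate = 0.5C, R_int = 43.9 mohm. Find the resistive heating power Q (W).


Convert: R = 43.9 mohm = 0.0439 ohm
Step 1: I = C_rate * capacity = 0.5 * 8.29 = 4.145 A
Step 2: Q = I^2 * R = 4.145^2 * 0.0439 = 17.181 * 0.0439 = 0.7542 W

0.7542 W


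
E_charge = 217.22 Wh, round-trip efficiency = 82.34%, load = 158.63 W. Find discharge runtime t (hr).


Step 1: E_discharge = eta/100 * E_charge = 82.34/100 * 217.22 = 178.86 Wh
Step 2: t = E_discharge / P = 178.86 / 158.63 = 1.128 hr

1.128 hr


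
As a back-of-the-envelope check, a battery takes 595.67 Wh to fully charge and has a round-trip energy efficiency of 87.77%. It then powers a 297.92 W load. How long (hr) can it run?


Step 1: E_discharge = eta/100 * E_charge = 87.77/100 * 595.67 = 522.82 Wh
Step 2: t = E_discharge / P = 522.82 / 297.92 = 1.755 hr

1.755 hr


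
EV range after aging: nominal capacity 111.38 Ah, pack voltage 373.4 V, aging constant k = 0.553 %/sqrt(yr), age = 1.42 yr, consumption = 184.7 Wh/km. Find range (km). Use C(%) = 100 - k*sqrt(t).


Step 1: capacity retention = 100 - 0.553 * sqrt(1.42) = 100 - 0.553 * 1.1916 = 99.341%
Step 2: C_now = 111.38 * 99.341/100 = 110.65 Ah
Step 3: E_pack = V * C_now = 373.4 * 110.65 = 41317 Wh
Step 4: range = E_pack / consumption = 41317 / 184.7 = 223.7 km

223.7 km


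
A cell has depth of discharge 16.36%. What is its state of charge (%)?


SOC = 100 - DOD = 100 - 16.36 = 83.64%

83.64%


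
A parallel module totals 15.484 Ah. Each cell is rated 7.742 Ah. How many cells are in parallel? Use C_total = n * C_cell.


n = C_total / C_cell = 15.484 / 7.742 = 2

2


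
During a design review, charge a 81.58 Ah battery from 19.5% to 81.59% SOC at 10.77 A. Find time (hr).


delta_Ah = 81.58 * (81.59 - 19.5) / 100 = 50.653 Ah
t = delta_Ah / I = 50.653 / 10.77 = 4.703 hr

4.703 hr


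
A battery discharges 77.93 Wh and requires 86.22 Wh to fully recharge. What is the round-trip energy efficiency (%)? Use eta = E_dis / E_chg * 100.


Round-trip efficiency = 77.93/86.22 * 100% = 90.39%

90.39%


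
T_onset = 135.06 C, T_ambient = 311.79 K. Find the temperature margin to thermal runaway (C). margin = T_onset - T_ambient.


Convert: T_ambient = 311.79 K = 38.64 C
margin = 135.06 - 38.64 = 96.42 C

96.42 C


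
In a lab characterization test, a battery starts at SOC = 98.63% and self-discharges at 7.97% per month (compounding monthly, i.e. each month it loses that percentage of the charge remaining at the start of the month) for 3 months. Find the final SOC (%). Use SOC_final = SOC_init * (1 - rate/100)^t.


decay = (1 - 7.97/100)^3 = 0.77945
SOC_final = 98.63 * 0.77945 = 76.88%

76.88%


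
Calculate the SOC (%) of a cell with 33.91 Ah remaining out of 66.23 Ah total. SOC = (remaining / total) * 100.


SOC% = 33.91 / 66.23 * 100 = 51.20%

51.20%


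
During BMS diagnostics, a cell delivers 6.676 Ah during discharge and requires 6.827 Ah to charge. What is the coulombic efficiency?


Coulombic efficiency = 6.676/6.827 * 100% = 97.79%

97.79%


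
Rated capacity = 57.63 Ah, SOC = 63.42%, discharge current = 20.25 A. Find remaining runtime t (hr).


Step 1: remaining = SOC/100 * C_total = 63.42/100 * 57.63 = 36.549 Ah
Step 2: t = remaining / I = 36.549 / 20.25 = 1.805 hr

1.805 hr


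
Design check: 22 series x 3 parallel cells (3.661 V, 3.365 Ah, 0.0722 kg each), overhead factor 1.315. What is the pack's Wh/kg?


Step 1: V_pack = 22 * 3.661 = 80.542 V
Step 2: C_pack = 3 * 3.365 = 10.095 Ah
Step 3: E_pack = V_pack * C_pack = 80.542 * 10.095 = 813.07 Wh
Step 4: m_pack = 22 * 3 * 0.0722 * 1.315 = 6.2662 kg
Step 5: ED = E_pack / m_pack = 813.07 / 6.2662 = 129.8 Wh/kg

129.8 Wh/kg


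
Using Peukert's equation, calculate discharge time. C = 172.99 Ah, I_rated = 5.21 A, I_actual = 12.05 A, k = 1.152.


Step 1: t_rated = C / I_rated = 172.99 / 5.21 = 33.203 hr
Step 2: ratio = 5.21 / 12.05 = 0.43237
Step 3: ratio^k = 0.43237^1.152 = 0.38063
Step 4: t = t_rated * ratio^k = 33.203 * 0.38063 = 12.64 hr

12.64 hr


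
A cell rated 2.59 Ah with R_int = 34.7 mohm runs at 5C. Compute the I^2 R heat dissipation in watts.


Convert: R = 34.7 mohm = 0.0347 ohm
Step 1: I = C_rate * capacity = 5 * 2.59 = 12.95 A
Step 2: Q = I^2 * R = 12.95^2 * 0.0347 = 167.7 * 0.0347 = 5.819 W

5.819 W


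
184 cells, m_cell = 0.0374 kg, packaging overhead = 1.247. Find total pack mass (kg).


Cell mass sum = 184 * 0.0374 = 6.8816 kg
With overhead 1.247: m_pack = 6.8816 * 1.247 = 8.581 kg

8.581 kg


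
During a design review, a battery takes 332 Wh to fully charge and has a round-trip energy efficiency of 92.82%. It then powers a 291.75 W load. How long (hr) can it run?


Step 1: E_discharge = eta/100 * E_charge = 92.82/100 * 332 = 308.16 Wh
Step 2: t = E_discharge / P = 308.16 / 291.75 = 1.056 hr

1.056 hr


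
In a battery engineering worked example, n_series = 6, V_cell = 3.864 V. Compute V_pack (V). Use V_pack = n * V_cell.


Series voltages add: 6 * 3.864 V = 23.184 V

23.184 V


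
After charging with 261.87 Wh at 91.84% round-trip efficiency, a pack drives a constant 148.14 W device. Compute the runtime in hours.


Step 1: E_discharge = eta/100 * E_charge = 91.84/100 * 261.87 = 240.5 Wh
Step 2: t = E_discharge / P = 240.5 / 148.14 = 1.623 hr

1.623 hr


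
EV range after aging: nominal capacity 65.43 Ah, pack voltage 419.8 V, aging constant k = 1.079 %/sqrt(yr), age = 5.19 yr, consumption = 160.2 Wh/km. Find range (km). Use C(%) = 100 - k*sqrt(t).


Step 1: capacity retention = 100 - 1.079 * sqrt(5.19) = 100 - 1.079 * 2.2782 = 97.542%
Step 2: C_now = 65.43 * 97.542/100 = 63.822 Ah
Step 3: E_pack = V * C_now = 419.8 * 63.822 = 26792 Wh
Step 4: range = E_pack / consumption = 26792 / 160.2 = 167.2 km

167.2 km


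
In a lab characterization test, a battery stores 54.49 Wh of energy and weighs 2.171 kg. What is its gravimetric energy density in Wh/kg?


Specific energy = 54.49 Wh / 2.171 kg = 25.10 Wh/kg

25.10 Wh/kg


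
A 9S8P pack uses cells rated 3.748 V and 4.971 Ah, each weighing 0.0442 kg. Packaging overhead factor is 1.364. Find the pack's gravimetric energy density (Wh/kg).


Step 1: V_pack = 9 * 3.748 = 33.732 V
Step 2: C_pack = 8 * 4.971 = 39.768 Ah
Step 3: E_pack = V_pack * C_pack = 33.732 * 39.768 = 1341.5 Wh
Step 4: m_pack = 9 * 8 * 0.0442 * 1.364 = 4.3408 kg
Step 5: ED = E_pack / m_pack = 1341.5 / 4.3408 = 309.0 Wh/kg

309.0 Wh/kg


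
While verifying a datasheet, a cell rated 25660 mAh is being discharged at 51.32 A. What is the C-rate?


Convert: capacity = 25660 mAh = 25.66 Ah
C_rate = I / capacity = 51.32 / 25.66 = 2C

2C


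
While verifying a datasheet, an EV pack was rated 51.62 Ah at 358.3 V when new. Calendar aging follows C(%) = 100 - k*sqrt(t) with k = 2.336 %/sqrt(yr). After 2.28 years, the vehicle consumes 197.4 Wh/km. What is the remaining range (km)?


Step 1: capacity retention = 100 - 2.336 * sqrt(2.28) = 100 - 2.336 * 1.51 = 96.473%
Step 2: C_now = 51.62 * 96.473/100 = 49.799 Ah
Step 3: E_pack = V * C_now = 358.3 * 49.799 = 17843 Wh
Step 4: range = E_pack / consumption = 17843 / 197.4 = 90.39 km

90.39 km


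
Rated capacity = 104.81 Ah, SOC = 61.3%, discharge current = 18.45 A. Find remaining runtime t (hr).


Step 1: remaining = SOC/100 * C_total = 61.3/100 * 104.81 = 64.249 Ah
Step 2: t = remaining / I = 64.249 / 18.45 = 3.482 hr

3.482 hr


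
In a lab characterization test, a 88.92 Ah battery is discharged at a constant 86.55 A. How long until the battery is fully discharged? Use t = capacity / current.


Runtime = 88.92 Ah / 86.55 A = 1.027 hr

1.027 hr


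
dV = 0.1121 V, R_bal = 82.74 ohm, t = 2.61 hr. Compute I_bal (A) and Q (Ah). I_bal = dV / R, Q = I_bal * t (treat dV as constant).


I_bal = dV / R = 0.1121 / 82.74 = 0.0013548 A
Q = I_bal * t = 0.0013548 * 2.61 = 0.003536 Ah

I=0.0013548 A, Q=0.003536 Ah


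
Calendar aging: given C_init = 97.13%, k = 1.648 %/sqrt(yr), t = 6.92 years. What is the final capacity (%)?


Step 1: sqrt(6.92 yr) = 2.6306
Step 2: drop = 1.648 * 2.6306 = 4.3352
Step 3: C_final = 97.13 - 4.3352 = 92.79%

92.79%


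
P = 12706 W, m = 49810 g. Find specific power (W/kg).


Convert: m = 49810 g = 49.81 kg
Specific power = 12706 W / 49.81 kg = 255.1 W/kg

255.1 W/kg


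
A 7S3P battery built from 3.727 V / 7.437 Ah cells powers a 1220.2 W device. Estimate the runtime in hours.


Step 1: E_pack = Ns * V_cell * Np * C_cell = 7 * 3.727 * 3 * 7.437 = 582.07 Wh
Step 2: t = E_pack / P = 582.07 / 1220.2 = 0.4770 hr

0.4770 hr


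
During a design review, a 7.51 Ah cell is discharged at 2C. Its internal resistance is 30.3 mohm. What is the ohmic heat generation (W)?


Convert: R = 30.3 mohm = 0.0303 ohm
Step 1: I = C_rate * capacity = 2 * 7.51 = 15.02 A
Step 2: Q = I^2 * R = 15.02^2 * 0.0303 = 225.6 * 0.0303 = 6.836 W

6.836 W


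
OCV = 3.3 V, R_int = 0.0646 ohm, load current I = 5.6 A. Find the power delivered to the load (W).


Step 1: V_terminal = OCV - I*R = 3.3 - 5.6 * 0.0646 = 2.9382 V
Step 2: P_out = V_terminal * I = 2.9382 * 5.6 = 16.45 W

16.45 W


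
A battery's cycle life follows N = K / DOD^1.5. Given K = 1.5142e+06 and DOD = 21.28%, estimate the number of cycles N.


Step 1: DOD^1.5 = 21.28^1.5 = 98.165
Step 2: N = 1.5142e+06 / 98.165 = 15430 cycles

15430 cycles


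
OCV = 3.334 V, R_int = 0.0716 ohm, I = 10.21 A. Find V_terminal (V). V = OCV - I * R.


V = OCV - I*R = 3.334 - 10.21 * 0.0716 = 2.603 V

2.603 V


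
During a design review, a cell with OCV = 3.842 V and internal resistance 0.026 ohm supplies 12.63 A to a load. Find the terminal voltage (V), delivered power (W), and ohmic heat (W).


Step 1: V_terminal = OCV - I*R = 3.842 - 12.63 * 0.026 = 3.5136 V
Step 2: P_out = V_terminal * I = 3.5136 * 12.63 = 44.38 W
Step 3: Q = I^2 * R = 12.63^2 * 0.026 = 4.147 W

V=3.5136 V, P=44.38 W, Q=4.147 W


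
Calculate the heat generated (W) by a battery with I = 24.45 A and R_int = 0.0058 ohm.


I^2 = 597.8
Q = 597.8 * 0.0058 = 3.467 W

3.467 W


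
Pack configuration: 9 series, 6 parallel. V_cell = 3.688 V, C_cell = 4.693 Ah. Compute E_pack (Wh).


V_pack = 9 * 3.688 = 33.192 V
C_pack = 6 * 4.693 = 28.158 Ah
E = V_pack * C_pack = 33.192 * 28.158 = 934.6 Wh

934.6 Wh


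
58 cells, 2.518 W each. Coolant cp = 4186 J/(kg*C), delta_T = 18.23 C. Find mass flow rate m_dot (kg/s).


Q_total = 58 * 2.518 = 146.04 W
m_dot = Q_total / (cp * dT) = 146.04 / (4186 * 18.23) = 0.001914 kg/s

0.001914 kg/s


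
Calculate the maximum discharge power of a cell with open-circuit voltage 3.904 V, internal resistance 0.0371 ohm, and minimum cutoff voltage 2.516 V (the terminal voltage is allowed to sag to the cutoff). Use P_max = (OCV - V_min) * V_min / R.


dV = OCV - V_min = 1.388 V (so I_max = dV / R)
P_max = dV * V_min / R = 1.388 * 2.516 / 0.0371 = 94.13 W

94.13 W


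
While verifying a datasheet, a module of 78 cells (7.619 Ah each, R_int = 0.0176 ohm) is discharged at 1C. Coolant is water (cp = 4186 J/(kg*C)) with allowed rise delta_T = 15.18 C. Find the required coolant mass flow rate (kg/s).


Step 1: I = 1 * 7.619 = 7.619 A
Step 2: Q_cell = I^2 * R = 7.619^2 * 0.0176 = 1.0217 W
Step 3: Q_total = 78 * 1.0217 = 79.693 W
Step 4: m_dot = Q_total / (cp * dT) = 79.693 / (4186 * 15.18) = 0.001254 kg/s

0.001254 kg/s


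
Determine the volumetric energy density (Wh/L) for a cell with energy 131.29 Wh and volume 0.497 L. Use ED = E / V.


Volumetric ED = 131.29 Wh / 0.497 L = 264.2 Wh/L

264.2 Wh/L


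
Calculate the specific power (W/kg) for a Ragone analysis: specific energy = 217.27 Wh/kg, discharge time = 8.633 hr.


Specific power = 217.27 Wh/kg / 8.633 hr = 25.17 W/kg

25.17 W/kg


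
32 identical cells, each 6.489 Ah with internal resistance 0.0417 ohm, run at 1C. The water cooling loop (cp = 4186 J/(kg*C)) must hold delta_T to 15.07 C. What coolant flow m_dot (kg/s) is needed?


Step 1: I = 1 * 6.489 = 6.489 A
Step 2: Q_cell = I^2 * R = 6.489^2 * 0.0417 = 1.7559 W
Step 3: Q_total = 32 * 1.7559 = 56.189 W
Step 4: m_dot = Q_total / (cp * dT) = 56.189 / (4186 * 15.07) = 8.907e-04 kg/s

8.907e-04 kg/s


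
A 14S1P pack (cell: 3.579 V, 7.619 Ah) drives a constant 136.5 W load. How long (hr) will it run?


Step 1: E_pack = Ns * V_cell * Np * C_cell = 14 * 3.579 * 1 * 7.619 = 381.76 Wh
Step 2: t = E_pack / P = 381.76 / 136.5 = 2.797 hr

2.797 hr


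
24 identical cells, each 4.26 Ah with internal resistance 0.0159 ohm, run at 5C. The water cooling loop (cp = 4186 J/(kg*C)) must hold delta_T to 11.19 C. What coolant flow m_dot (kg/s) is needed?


Step 1: I = 5 * 4.26 = 21.3 A
Step 2: Q_cell = I^2 * R = 21.3^2 * 0.0159 = 7.2137 W
Step 3: Q_total = 24 * 7.2137 = 173.13 W
Step 4: m_dot = Q_total / (cp * dT) = 173.13 / (4186 * 11.19) = 0.003696 kg/s

0.003696 kg/s


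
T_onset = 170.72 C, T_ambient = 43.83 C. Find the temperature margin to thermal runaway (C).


margin = T_onset - T_ambient = 170.72 - 43.83 = 126.89 C

126.89 C


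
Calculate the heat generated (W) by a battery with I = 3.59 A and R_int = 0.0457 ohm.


I^2 = 12.888
Q = 12.888 * 0.0457 = 0.5890 W

0.5890 W


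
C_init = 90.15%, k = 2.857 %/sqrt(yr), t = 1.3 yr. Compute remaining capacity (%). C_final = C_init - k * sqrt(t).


sqrt(t) = sqrt(1.3) = 1.1402
C_final = 90.15 - 2.857 * 1.1402 = 86.89%

86.89%


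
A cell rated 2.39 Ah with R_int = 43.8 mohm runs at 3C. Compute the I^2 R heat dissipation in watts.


Convert: R = 43.8 mohm = 0.0438 ohm
Step 1: I = C_rate * capacity = 3 * 2.39 = 7.17 A
Step 2: Q = I^2 * R = 7.17^2 * 0.0438 = 51.409 * 0.0438 = 2.252 W

2.252 W


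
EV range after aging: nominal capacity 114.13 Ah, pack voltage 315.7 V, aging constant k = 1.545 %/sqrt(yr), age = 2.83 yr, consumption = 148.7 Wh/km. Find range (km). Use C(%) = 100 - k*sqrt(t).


Step 1: capacity retention = 100 - 1.545 * sqrt(2.83) = 100 - 1.545 * 1.6823 = 97.401%
Step 2: C_now = 114.13 * 97.401/100 = 111.16 Ah
Step 3: E_pack = V * C_now = 315.7 * 111.16 = 35093 Wh
Step 4: range = E_pack / consumption = 35093 / 148.7 = 236.0 km

236.0 km


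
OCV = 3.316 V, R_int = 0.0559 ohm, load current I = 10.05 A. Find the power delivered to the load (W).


Step 1: V_terminal = OCV - I*R = 3.316 - 10.05 * 0.0559 = 2.7542 V
Step 2: P_out = V_terminal * I = 2.7542 * 10.05 = 27.68 W

27.68 W


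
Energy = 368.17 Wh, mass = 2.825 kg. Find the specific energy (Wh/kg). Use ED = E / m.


Specific energy = 368.17 Wh / 2.825 kg = 130.3 Wh/kg

130.3 Wh/kg


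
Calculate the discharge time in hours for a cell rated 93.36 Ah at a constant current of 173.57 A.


Runtime = 93.36 Ah / 173.57 A = 0.5379 hr

0.5379 hr


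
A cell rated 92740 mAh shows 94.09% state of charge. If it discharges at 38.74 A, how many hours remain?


Convert: C_total = 92740 mAh = 92.74 Ah
Step 1: remaining = SOC/100 * C_total = 94.09/100 * 92.74 = 87.259 Ah
Step 2: t = remaining / I = 87.259 / 38.74 = 2.252 hr

2.252 hr


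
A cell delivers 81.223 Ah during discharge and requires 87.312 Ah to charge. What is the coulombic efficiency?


Coulombic efficiency = 81.223/87.312 * 100% = 93.03%

93.03%


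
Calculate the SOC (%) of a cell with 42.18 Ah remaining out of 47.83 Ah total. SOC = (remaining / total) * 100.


SOC% = 42.18 / 47.83 * 100 = 88.19%

88.19%


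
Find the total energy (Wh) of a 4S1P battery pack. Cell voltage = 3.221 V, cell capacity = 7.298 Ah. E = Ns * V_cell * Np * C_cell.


E = Ns * Vcell * Np * Ccell = 4 * 3.221 * 1 * 7.298 = 94.03 Wh

94.03 Wh


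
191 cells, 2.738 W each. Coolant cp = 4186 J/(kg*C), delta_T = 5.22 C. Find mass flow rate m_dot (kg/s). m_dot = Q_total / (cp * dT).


Q_total = 191 * 2.738 = 522.96 W
m_dot = Q_total / (cp * dT) = 522.96 / (4186 * 5.22) = 0.02393 kg/s

0.02393 kg/s


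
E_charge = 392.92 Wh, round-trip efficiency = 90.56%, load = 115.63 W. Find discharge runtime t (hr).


Step 1: E_discharge = eta/100 * E_charge = 90.56/100 * 392.92 = 355.83 Wh
Step 2: t = E_discharge / P = 355.83 / 115.63 = 3.077 hr

3.077 hr


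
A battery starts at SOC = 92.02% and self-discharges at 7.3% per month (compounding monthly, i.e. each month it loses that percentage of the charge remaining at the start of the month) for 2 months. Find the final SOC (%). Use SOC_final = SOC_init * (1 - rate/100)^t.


Monthly retention factor = 1 - 7.3/100 = 0.927
Over 2 months: factor^2 = 0.85933
SOC_final = 92.02 * 0.85933 = 79.08%

79.08%


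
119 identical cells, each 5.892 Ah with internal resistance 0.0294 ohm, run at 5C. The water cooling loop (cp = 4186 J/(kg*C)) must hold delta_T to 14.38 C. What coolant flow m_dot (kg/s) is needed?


Step 1: I = 5 * 5.892 = 29.46 A
Step 2: Q_cell = I^2 * R = 29.46^2 * 0.0294 = 25.516 W
Step 3: Q_total = 119 * 25.516 = 3036.4 W
Step 4: m_dot = Q_total / (cp * dT) = 3036.4 / (4186 * 14.38) = 0.05044 kg/s

0.05044 kg/s


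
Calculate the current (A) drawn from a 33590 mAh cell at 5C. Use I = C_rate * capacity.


Convert: capacity = 33590 mAh = 33.59 Ah
At 5C: I = 5 * 33.59 Ah = 167.95 A

167.95 A


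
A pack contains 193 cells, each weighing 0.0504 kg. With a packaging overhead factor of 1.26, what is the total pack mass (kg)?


Cell mass sum = 193 * 0.0504 = 9.7272 kg
With overhead 1.26: m_pack = 9.7272 * 1.26 = 12.26 kg

12.26 kg


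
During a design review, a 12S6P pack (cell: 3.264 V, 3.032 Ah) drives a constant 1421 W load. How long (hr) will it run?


Step 1: E_pack = Ns * V_cell * Np * C_cell = 12 * 3.264 * 6 * 3.032 = 712.54 Wh
Step 2: t = E_pack / P = 712.54 / 1421 = 0.5014 hr

0.5014 hr


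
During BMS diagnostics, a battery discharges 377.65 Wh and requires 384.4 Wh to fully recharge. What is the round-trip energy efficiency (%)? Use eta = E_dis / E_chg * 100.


Round-trip efficiency = 377.65/384.4 * 100% = 98.24%

98.24%


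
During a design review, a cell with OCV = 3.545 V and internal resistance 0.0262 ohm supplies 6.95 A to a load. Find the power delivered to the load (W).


Step 1: V_terminal = OCV - I*R = 3.545 - 6.95 * 0.0262 = 3.3629 V
Step 2: P_out = V_terminal * I = 3.3629 * 6.95 = 23.37 W

23.37 W


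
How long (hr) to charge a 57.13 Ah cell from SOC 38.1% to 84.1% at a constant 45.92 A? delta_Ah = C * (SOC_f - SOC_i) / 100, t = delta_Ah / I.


delta_Ah = 57.13 * (84.1 - 38.1) / 100 = 26.28 Ah
t = delta_Ah / I = 26.28 / 45.92 = 0.5723 hr

0.5723 hr


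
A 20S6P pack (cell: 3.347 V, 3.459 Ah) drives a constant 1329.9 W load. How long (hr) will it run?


Step 1: E_pack = Ns * V_cell * Np * C_cell = 20 * 3.347 * 6 * 3.459 = 1389.3 Wh
Step 2: t = E_pack / P = 1389.3 / 1329.9 = 1.045 hr

1.045 hr


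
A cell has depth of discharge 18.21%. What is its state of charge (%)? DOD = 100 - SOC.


SOC = 100 - DOD = 100 - 18.21 = 81.79%

81.79%


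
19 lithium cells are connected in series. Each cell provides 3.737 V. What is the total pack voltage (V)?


V_pack = n * V_cell = 19 * 3.737 = 71.003 V

71.003 V


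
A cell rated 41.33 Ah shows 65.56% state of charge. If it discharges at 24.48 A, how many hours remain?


Step 1: remaining = SOC/100 * C_total = 65.56/100 * 41.33 = 27.096 Ah
Step 2: t = remaining / I = 27.096 / 24.48 = 1.107 hr

1.107 hr


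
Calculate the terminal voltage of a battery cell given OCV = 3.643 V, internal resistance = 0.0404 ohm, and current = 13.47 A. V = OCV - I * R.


IR drop = 13.47 * 0.0404 = 0.54419 V
V = 3.643 - 0.54419 = 3.099 V

3.099 V


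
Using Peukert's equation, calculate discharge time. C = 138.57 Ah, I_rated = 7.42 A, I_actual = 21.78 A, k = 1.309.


Step 1: t_rated = C / I_rated = 138.57 / 7.42 = 18.675 hr
Step 2: ratio = 7.42 / 21.78 = 0.34068
Step 3: ratio^k = 0.34068^1.309 = 0.24425
Step 4: t = t_rated * ratio^k = 18.675 * 0.24425 = 4.561 hr

4.561 hr


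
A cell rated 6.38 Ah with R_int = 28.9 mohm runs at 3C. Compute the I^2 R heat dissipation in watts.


Convert: R = 28.9 mohm = 0.0289 ohm
Step 1: I = C_rate * capacity = 3 * 6.38 = 19.14 A
Step 2: Q = I^2 * R = 19.14^2 * 0.0289 = 366.34 * 0.0289 = 10.59 W

10.59 W


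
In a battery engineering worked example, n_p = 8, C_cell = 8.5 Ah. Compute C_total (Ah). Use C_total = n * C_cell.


Parallel capacities add: 8 * 8.5 Ah = 68 Ah

68 Ah


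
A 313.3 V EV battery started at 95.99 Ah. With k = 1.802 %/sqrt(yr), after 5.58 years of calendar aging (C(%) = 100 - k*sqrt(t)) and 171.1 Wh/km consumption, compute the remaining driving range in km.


Step 1: capacity retention = 100 - 1.802 * sqrt(5.58) = 100 - 1.802 * 2.3622 = 95.743%
Step 2: C_now = 95.99 * 95.743/100 = 91.904 Ah
Step 3: E_pack = V * C_now = 313.3 * 91.904 = 28794 Wh
Step 4: range = E_pack / consumption = 28794 / 171.1 = 168.3 km

168.3 km


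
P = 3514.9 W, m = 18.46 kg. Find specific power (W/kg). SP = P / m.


Specific power = 3514.9 W / 18.46 kg = 190.4 W/kg

190.4 W/kg


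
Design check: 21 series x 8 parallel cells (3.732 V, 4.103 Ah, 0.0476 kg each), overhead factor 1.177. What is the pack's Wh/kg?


Step 1: V_pack = 21 * 3.732 = 78.372 V
Step 2: C_pack = 8 * 4.103 = 32.824 Ah
Step 3: E_pack = V_pack * C_pack = 78.372 * 32.824 = 2572.5 Wh
Step 4: m_pack = 21 * 8 * 0.0476 * 1.177 = 9.4122 kg
Step 5: ED = E_pack / m_pack = 2572.5 / 9.4122 = 273.3 Wh/kg

273.3 Wh/kg


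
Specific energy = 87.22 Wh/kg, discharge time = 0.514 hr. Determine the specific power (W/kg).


P_specific = E / t = 87.22 / 0.514 = 169.7 W/kg

169.7 W/kg


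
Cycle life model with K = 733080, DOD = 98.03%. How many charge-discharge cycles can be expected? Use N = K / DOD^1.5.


DOD^1.5 = 970.6
N = K / DOD^1.5 = 733080 / 970.6 = 755.3

755.3 cycles


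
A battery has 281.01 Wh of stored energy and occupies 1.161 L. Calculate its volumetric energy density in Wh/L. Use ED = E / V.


Volumetric ED = 281.01 Wh / 1.161 L = 242.0 Wh/L

242.0 Wh/L


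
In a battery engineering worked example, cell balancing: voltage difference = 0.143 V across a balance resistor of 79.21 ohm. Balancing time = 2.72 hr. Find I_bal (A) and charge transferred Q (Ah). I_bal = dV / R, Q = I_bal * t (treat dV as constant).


I_bal = dV / R = 0.143 / 79.21 = 0.0018053 A
Q = I_bal * t = 0.0018053 * 2.72 = 0.004910 Ah

I=0.0018053 A, Q=0.004910 Ah


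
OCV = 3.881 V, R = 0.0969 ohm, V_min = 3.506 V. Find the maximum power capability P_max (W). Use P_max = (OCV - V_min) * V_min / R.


dV = OCV - V_min = 0.375 V (so I_max = dV / R)
P_max = dV * V_min / R = 0.375 * 3.506 / 0.0969 = 13.57 W

13.57 W


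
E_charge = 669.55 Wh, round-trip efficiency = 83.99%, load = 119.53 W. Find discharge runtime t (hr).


Step 1: E_discharge = eta/100 * E_charge = 83.99/100 * 669.55 = 562.36 Wh
Step 2: t = E_discharge / P = 562.36 / 119.53 = 4.705 hr

4.705 hr


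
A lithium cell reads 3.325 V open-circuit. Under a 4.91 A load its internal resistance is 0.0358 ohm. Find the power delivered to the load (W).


Step 1: V_terminal = OCV - I*R = 3.325 - 4.91 * 0.0358 = 3.1492 V
Step 2: P_out = V_terminal * I = 3.1492 * 4.91 = 15.46 W

15.46 W


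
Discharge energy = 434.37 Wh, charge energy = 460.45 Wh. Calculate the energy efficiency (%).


Round-trip efficiency = 434.37/460.45 * 100% = 94.34%

94.34%


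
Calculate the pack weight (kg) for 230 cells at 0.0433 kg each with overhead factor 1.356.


m_pack = n * m_cell * overhead = 230 * 0.0433 * 1.356 = 13.50 kg

13.50 kg


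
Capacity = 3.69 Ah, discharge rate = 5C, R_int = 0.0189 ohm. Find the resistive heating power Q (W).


Step 1: I = C_rate * capacity = 5 * 3.69 = 18.45 A
Step 2: Q = I^2 * R = 18.45^2 * 0.0189 = 340.4 * 0.0189 = 6.434 W

6.434 W


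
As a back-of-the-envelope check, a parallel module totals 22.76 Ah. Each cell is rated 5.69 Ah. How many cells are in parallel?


n = C_total / C_cell = 22.76 / 5.69 = 4

4


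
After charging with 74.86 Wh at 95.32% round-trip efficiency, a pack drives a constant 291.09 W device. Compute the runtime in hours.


Step 1: E_discharge = eta/100 * E_charge = 95.32/100 * 74.86 = 71.357 Wh
Step 2: t = E_discharge / P = 71.357 / 291.09 = 0.2451 hr

0.2451 hr


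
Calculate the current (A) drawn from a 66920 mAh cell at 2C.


Convert: capacity = 66920 mAh = 66.92 Ah
I = C_rate * capacity = 2 * 66.92 = 133.84 A

133.84 A


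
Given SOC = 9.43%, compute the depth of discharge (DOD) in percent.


DOD = 100 - SOC = 100 - 9.43 = 90.57%

90.57%


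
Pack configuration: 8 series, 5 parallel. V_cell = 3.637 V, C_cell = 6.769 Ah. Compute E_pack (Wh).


V_pack = 8 * 3.637 = 29.096 V
C_pack = 5 * 6.769 = 33.845 Ah
E = V_pack * C_pack = 29.096 * 33.845 = 984.8 Wh

984.8 Wh


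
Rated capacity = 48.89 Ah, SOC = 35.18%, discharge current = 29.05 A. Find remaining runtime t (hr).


Step 1: remaining = SOC/100 * C_total = 35.18/100 * 48.89 = 17.2 Ah
Step 2: t = remaining / I = 17.2 / 29.05 = 0.5921 hr

0.5921 hr


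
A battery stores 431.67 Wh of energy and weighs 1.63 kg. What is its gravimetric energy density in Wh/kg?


Specific energy = 431.67 Wh / 1.63 kg = 264.8 Wh/kg

264.8 Wh/kg


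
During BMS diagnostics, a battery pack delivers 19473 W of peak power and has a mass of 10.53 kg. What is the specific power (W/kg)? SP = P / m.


Specific power = 19473 W / 10.53 kg = 1849 W/kg

1849 W/kg


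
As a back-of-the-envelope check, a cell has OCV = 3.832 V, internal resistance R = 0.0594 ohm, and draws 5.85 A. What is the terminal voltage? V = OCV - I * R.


V = OCV - I*R = 3.832 - 5.85 * 0.0594 = 3.485 V

3.485 V


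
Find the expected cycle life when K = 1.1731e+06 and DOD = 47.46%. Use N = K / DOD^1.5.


DOD^1.5 = 326.96
N = K / DOD^1.5 = 1.1731e+06 / 326.96 = 3588

3588 cycles
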